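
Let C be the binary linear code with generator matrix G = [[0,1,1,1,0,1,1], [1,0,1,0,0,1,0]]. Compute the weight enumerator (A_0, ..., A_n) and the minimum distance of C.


Weight distribution: A_0 = 1, A_3 = 1, A_4 = 1, A_5 = 1. Minimum distance d = 3.

Enumerate all 2^2 = 4 messages m ∈ F_2^2.
For each, compute codeword c = mG in F_2^7, then tally its weight.
  m = 00 → c = 0000000, weight = 0.
  m = 10 → c = 0111011, weight = 5.
  m = 01 → c = 1010010, weight = 3.
  m = 11 → c = 1101001, weight = 4.
Tally weights:
  weight 0: 1 codewords.
  weight 3: 1 codewords.
  weight 4: 1 codewords.
  weight 5: 1 codewords.
Minimum distance d = smallest w > 0 with A_w > 0 = 3.
Sanity: Σ A_w = 4 = 2^2 = 4 ✓.


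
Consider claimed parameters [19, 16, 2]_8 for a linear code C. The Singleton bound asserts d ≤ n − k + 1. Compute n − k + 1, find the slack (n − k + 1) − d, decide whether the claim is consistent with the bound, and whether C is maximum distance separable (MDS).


Singleton RHS = n − k + 1 = 4, slack = 2, bound satisfied, not MDS.

Singleton bound: d ≤ n − k + 1.
Here n = 19, k = 16, so n − k + 1 = 4.
Given d = 2, check d ≤ 4: YES.
Slack = (n − k + 1) − d = 2.
The code is NOT MDS (slack = 2 > 0).
Description: the claimed parameters are [19, 16, 2]_8; such a code would be non-MDS.


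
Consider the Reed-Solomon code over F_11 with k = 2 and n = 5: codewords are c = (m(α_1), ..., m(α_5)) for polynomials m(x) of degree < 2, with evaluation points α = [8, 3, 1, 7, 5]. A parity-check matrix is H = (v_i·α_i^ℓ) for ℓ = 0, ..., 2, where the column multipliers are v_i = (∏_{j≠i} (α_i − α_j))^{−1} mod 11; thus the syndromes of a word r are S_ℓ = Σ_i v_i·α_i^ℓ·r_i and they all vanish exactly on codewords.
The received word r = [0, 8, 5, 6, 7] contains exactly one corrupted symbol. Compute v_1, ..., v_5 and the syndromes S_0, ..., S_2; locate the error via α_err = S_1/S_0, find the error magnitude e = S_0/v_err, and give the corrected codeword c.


S = (3, 3, 3), error at position 3, error magnitude e = 7, c = [0, 8, 9, 6, 7].

Step 1: column multipliers v_i = (∏_{j≠i}(α_i − α_j))^{−1} mod 11.
  i = 1 (α = 8): (8−3)(8−1)(8−7)(8−5) = 5·7·1·3 = 105 ≡ 6, so v_1 = 6^{−1} = 2 (mod 11).
  i = 2 (α = 3): (3−8)(3−1)(3−7)(3−5) = (−5)·2·(−4)·(−2) = −80 ≡ 8, so v_2 = 8^{−1} = 7 (mod 11).
  i = 3 (α = 1): (1−8)(1−3)(1−7)(1−5) = (−7)·(−2)·(−6)·(−4) = 336 ≡ 6, so v_3 = 6^{−1} = 2 (mod 11).
  i = 4 (α = 7): (7−8)(7−3)(7−1)(7−5) = (−1)·4·6·2 = −48 ≡ 7, so v_4 = 7^{−1} = 8 (mod 11).
  i = 5 (α = 5): (5−8)(5−3)(5−1)(5−7) = (−3)·2·4·(−2) = 48 ≡ 4, so v_5 = 4^{−1} = 3 (mod 11).
  v = [2, 7, 2, 8, 3].
Step 2: syndromes of r = [0, 8, 5, 6, 7] (all sums mod 11).
  S_0 = Σ v_i r_i = 2·0 + 7·8 + 2·5 + 8·6 + 3·7 = 135 ≡ 3.
  S_1 = Σ v_i α_i r_i = 2·8·0 + 7·3·8 + 2·1·5 + 8·7·6 + 3·5·7 = 619 ≡ 3.
  α_i^2 mod 11 = [9, 9, 1, 5, 3].
  S_2 = Σ v_i α_i^2 r_i = 2·9·0 + 7·9·8 + 2·1·5 + 8·5·6 + 3·3·7 = 817 ≡ 3.
  S = (3, 3, 3) ≠ 0, so r is not a codeword (an error is present).
Step 3: locate the error. For a single error e at position i, S_ℓ = v_i·e·α_i^ℓ, so α_err = S_1/S_0.
  S_0^{−1} = 3^{−1} = 4 (mod 11), so α_err = 3·4 = 12 ≡ 1 = α_3. Error position i = 3.
  Consistency check: S_2/S_1 = 3·4 = 12 ≡ 1 = α_err ✓ (single-error assumption holds).
Step 4: error magnitude e = S_0/v_3 = S_0·∏_{j≠3}(α_3 − α_j) = 3·6 = 18 ≡ 7 (mod 11).
Step 5: correct position 3: c_3 = r_3 − e = 5 − 7 ≡ 9 (mod 11). Hence c = [0, 8, 9, 6, 7].
  Check: interpolating c through the α_i gives m(x) = 4 + 5·x (degree < 2) with m(α_i) = c_i for every i, so c is indeed a codeword.


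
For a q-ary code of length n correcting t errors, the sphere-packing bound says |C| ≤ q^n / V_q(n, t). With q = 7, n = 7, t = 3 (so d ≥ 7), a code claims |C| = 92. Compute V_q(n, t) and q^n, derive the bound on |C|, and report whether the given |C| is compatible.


V_q(n, t) = 8359, q^n = 823543, Hamming bound = 98, |C| = 92 ≤ bound (satisfied).

Step 1: Compute V_q(n, t) = Σ_{j=0}^3 C(n, j) (q−1)^j.
  j = 0: C(7,0)·(6)^0 = 1·1 = 1.
  j = 1: C(7,1)·(6)^1 = 7·6 = 42.
  j = 2: C(7,2)·(6)^2 = 21·36 = 756.
  j = 3: C(7,3)·(6)^3 = 35·216 = 7560.
  V_q(n, t) = 1 + 42 + 756 + 7560 = 8359.
Step 2: q^n = 7^7 = 823543.
Step 3: Hamming bound ⌊q^n / V_q(n,t)⌋ = ⌊823543/8359⌋ = 98.
Step 4: Compare |C| = 92 to 98: satisfied.
The claimed |C| lies below the Hamming bound.


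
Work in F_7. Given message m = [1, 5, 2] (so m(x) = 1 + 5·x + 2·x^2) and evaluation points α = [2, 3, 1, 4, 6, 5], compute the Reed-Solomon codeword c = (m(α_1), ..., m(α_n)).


c = [5, 6, 1, 4, 5, 6]

Message polynomial: m(x) = 1 + 5·x + 2·x^2 (mod 7).
For each evaluation point α_i, compute m(α_i) mod 7:
  α_1 = 2: Horner steps 2 → 2 → 5, so m(2) = 5.
  α_2 = 3: Horner steps 2 → 4 → 6, so m(3) = 6.
  α_3 = 1: Horner steps 2 → 0 → 1, so m(1) = 1.
  α_4 = 4: Horner steps 2 → 6 → 4, so m(4) = 4.
  α_5 = 6: Horner steps 2 → 3 → 5, so m(6) = 5.
  α_6 = 5: Horner steps 2 → 1 → 6, so m(5) = 6.
Codeword c = [5, 6, 1, 4, 5, 6] ∈ F_7^6.


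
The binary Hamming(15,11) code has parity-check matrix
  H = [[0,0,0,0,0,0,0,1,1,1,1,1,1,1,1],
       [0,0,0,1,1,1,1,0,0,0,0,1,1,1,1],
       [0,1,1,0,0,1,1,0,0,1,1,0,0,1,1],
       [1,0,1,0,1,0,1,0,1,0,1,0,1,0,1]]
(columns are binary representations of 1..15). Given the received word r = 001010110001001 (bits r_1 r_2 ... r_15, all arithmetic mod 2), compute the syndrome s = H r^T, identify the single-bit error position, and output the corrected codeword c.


s = (1, 0, 1, 0)^T, error position = 10, corrected codeword c = 001010110101001

Compute s = H r^T mod 2 one row at a time:
  s_1 = 1 + 0 + 0 + 0 + 1 + 0 + 0 + 1 = 3 ≡ 1 (mod 2).
  s_2 = 0 + 1 + 0 + 1 + 1 + 0 + 0 + 1 = 4 ≡ 0 (mod 2).
  s_3 = 0 + 1 + 0 + 1 + 0 + 0 + 0 + 1 = 3 ≡ 1 (mod 2).
  s_4 = 0 + 1 + 1 + 1 + 0 + 0 + 0 + 1 = 4 ≡ 0 (mod 2).
s = (1, 0, 1, 0)^T — this equals column 10 of H (binary 1010), so error is at position 10.
Correct: flip bit 10 of r = 001010110001001 to get c = 001010110101001.


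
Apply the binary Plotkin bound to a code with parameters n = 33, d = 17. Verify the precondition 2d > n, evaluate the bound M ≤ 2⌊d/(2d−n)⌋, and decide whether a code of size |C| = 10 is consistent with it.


Plotkin bound M ≤ 34; given |C| = 10 ≤ bound (satisfied).

Check applicability: 2d = 34, n = 33.
2d − n = 1 > 0, so Plotkin applies.
Compute d/(2d−n) = 17/1 ≈ 17.0000.
⌊d/(2d−n)⌋ = 17.
Plotkin bound: M ≤ 2·17 = 34.
Given |C| = 10, check: satisfied.
This |C| is below the Plotkin bound.


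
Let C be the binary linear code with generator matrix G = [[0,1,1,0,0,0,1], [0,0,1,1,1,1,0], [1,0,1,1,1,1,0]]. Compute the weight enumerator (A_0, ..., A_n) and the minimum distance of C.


Weight distribution: A_0 = 1, A_1 = 1, A_3 = 1, A_4 = 2, A_5 = 2, A_6 = 1. Minimum distance d = 1.

Enumerate all 2^3 = 8 messages m ∈ F_2^3.
For each, compute codeword c = mG in F_2^7, then tally its weight.
  m = 000 → c = 0000000, weight = 0.
  m = 100 → c = 0110001, weight = 3.
  m = 010 → c = 0011110, weight = 4.
  m = 110 → c = 0101111, weight = 5.
  m = 001 → c = 1011110, weight = 5.
  m = 101 → c = 1101111, weight = 6.
  m = 011 → c = 1000000, weight = 1.
  m = 111 → c = 1110001, weight = 4.
Tally weights:
  weight 0: 1 codewords.
  weight 1: 1 codewords.
  weight 3: 1 codewords.
  weight 4: 2 codewords.
  weight 5: 2 codewords.
  weight 6: 1 codewords.
Minimum distance d = smallest w > 0 with A_w > 0 = 1.
Sanity: Σ A_w = 8 = 2^3 = 8 ✓.


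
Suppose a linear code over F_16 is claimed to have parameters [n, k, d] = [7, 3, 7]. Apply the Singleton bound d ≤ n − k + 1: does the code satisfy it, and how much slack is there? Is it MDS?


Singleton RHS = n − k + 1 = 5, slack = -2, bound violated (no such code; not MDS).

Singleton bound: d ≤ n − k + 1.
Here n = 7, k = 3, so n − k + 1 = 5.
Given d = 7, check d ≤ 5: NO.
Slack = (n − k + 1) − d = -2.
The slack is negative: d = 7 exceeds n − k + 1 = 5 by 2, so the Singleton bound is violated and no linear [7, 3, 7]_16 code can exist. In particular it is not MDS (MDS requires d = n − k + 1 exactly).
Description: the claimed parameters are [7, 3, 7]_16; such a code would be impossible (violates the Singleton bound).


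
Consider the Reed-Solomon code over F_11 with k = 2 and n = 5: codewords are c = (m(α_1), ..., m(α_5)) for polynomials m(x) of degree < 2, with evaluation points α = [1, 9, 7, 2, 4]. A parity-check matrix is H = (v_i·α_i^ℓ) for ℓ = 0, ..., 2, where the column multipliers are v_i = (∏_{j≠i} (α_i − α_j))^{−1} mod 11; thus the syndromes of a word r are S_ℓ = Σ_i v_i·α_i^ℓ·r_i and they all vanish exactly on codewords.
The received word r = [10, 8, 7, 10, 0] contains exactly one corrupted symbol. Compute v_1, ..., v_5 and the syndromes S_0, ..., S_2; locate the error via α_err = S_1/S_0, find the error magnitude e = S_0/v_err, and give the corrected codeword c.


S = (6, 6, 6), error at position 1, error magnitude e = 6, c = [4, 8, 7, 10, 0].

Step 1: column multipliers v_i = (∏_{j≠i}(α_i − α_j))^{−1} mod 11.
  i = 1 (α = 1): (1−9)(1−7)(1−2)(1−4) = (−8)·(−6)·(−1)·(−3) = 144 ≡ 1, so v_1 = 1^{−1} = 1 (mod 11).
  i = 2 (α = 9): (9−1)(9−7)(9−2)(9−4) = 8·2·7·5 = 560 ≡ 10, so v_2 = 10^{−1} = 10 (mod 11).
  i = 3 (α = 7): (7−1)(7−9)(7−2)(7−4) = 6·(−2)·5·3 = −180 ≡ 7, so v_3 = 7^{−1} = 8 (mod 11).
  i = 4 (α = 2): (2−1)(2−9)(2−7)(2−4) = 1·(−7)·(−5)·(−2) = −70 ≡ 7, so v_4 = 7^{−1} = 8 (mod 11).
  i = 5 (α = 4): (4−1)(4−9)(4−7)(4−2) = 3·(−5)·(−3)·2 = 90 ≡ 2, so v_5 = 2^{−1} = 6 (mod 11).
  v = [1, 10, 8, 8, 6].
Step 2: syndromes of r = [10, 8, 7, 10, 0] (all sums mod 11).
  S_0 = Σ v_i r_i = 1·10 + 10·8 + 8·7 + 8·10 + 6·0 = 226 ≡ 6.
  S_1 = Σ v_i α_i r_i = 1·1·10 + 10·9·8 + 8·7·7 + 8·2·10 + 6·4·0 = 1282 ≡ 6.
  α_i^2 mod 11 = [1, 4, 5, 4, 5].
  S_2 = Σ v_i α_i^2 r_i = 1·1·10 + 10·4·8 + 8·5·7 + 8·4·10 + 6·5·0 = 930 ≡ 6.
  S = (6, 6, 6) ≠ 0, so r is not a codeword (an error is present).
Step 3: locate the error. For a single error e at position i, S_ℓ = v_i·e·α_i^ℓ, so α_err = S_1/S_0.
  S_0^{−1} = 6^{−1} = 2 (mod 11), so α_err = 6·2 = 12 ≡ 1 = α_1. Error position i = 1.
  Consistency check: S_2/S_1 = 6·2 = 12 ≡ 1 = α_err ✓ (single-error assumption holds).
Step 4: error magnitude e = S_0/v_1 = S_0·∏_{j≠1}(α_1 − α_j) = 6·1 = 6 ≡ 6 (mod 11).
Step 5: correct position 1: c_1 = r_1 − e = 10 − 6 ≡ 4 (mod 11). Hence c = [4, 8, 7, 10, 0].
  Check: interpolating c through the α_i gives m(x) = 9 + 6·x (degree < 2) with m(α_i) = c_i for every i, so c is indeed a codeword.


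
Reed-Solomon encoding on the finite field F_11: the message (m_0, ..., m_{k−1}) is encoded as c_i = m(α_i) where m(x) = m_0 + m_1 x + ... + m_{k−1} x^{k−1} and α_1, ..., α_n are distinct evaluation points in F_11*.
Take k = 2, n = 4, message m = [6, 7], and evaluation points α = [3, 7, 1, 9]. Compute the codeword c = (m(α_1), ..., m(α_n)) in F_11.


c = [5, 0, 2, 3]

Message polynomial: m(x) = 6 + 7·x (mod 11).
For each evaluation point α_i, compute m(α_i) mod 11:
  α_1 = 3: Horner steps 7 → 5, so m(3) = 5.
  α_2 = 7: Horner steps 7 → 0, so m(7) = 0.
  α_3 = 1: Horner steps 7 → 2, so m(1) = 2.
  α_4 = 9: Horner steps 7 → 3, so m(9) = 3.
Codeword c = [5, 0, 2, 3] ∈ F_11^4.


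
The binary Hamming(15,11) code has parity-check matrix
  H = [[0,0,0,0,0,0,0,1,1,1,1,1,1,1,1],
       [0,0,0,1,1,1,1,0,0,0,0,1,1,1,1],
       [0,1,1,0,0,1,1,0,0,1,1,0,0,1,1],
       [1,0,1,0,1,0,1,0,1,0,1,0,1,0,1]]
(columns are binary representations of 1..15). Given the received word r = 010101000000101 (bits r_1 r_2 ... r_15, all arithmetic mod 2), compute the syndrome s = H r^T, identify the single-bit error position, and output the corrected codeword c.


s = (0, 0, 1, 0)^T, error position = 2, corrected codeword c = 000101000000101

Compute s = H r^T mod 2 one row at a time:
  s_1 = 0 + 0 + 0 + 0 + 0 + 1 + 0 + 1 = 2 ≡ 0 (mod 2).
  s_2 = 1 + 0 + 1 + 0 + 0 + 1 + 0 + 1 = 4 ≡ 0 (mod 2).
  s_3 = 1 + 0 + 1 + 0 + 0 + 0 + 0 + 1 = 3 ≡ 1 (mod 2).
  s_4 = 0 + 0 + 0 + 0 + 0 + 0 + 1 + 1 = 2 ≡ 0 (mod 2).
s = (0, 0, 1, 0)^T — this equals column 2 of H (binary 0010), so error is at position 2.
Correct: flip bit 2 of r = 010101000000101 to get c = 000101000000101.


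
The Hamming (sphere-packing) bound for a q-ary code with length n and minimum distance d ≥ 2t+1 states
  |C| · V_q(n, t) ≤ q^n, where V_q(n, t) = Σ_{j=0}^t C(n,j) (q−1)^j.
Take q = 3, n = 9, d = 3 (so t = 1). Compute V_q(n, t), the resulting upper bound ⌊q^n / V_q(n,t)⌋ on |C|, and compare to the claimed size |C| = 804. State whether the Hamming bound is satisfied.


V_q(n, t) = 19, q^n = 19683, Hamming bound = 1035, |C| = 804 ≤ bound (satisfied).

Step 1: Compute V_q(n, t) = Σ_{j=0}^1 C(n, j) (q−1)^j.
  j = 0: C(9,0)·(2)^0 = 1·1 = 1.
  j = 1: C(9,1)·(2)^1 = 9·2 = 18.
  V_q(n, t) = 1 + 18 = 19.
Step 2: q^n = 3^9 = 19683.
Step 3: Hamming bound ⌊q^n / V_q(n,t)⌋ = ⌊19683/19⌋ = 1035.
Step 4: Compare |C| = 804 to 1035: satisfied.
The claimed |C| lies below the Hamming bound.


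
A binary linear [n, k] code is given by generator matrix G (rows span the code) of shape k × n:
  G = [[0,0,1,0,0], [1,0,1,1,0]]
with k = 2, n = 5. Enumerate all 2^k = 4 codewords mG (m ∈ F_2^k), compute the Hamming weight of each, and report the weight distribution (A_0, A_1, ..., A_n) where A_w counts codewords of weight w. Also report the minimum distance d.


Weight distribution: A_0 = 1, A_1 = 1, A_2 = 1, A_3 = 1. Minimum distance d = 1.

Enumerate all 2^2 = 4 messages m ∈ F_2^2.
For each, compute codeword c = mG in F_2^5, then tally its weight.
  m = 00 → c = 00000, weight = 0.
  m = 10 → c = 00100, weight = 1.
  m = 01 → c = 10110, weight = 3.
  m = 11 → c = 10010, weight = 2.
Tally weights:
  weight 0: 1 codewords.
  weight 1: 1 codewords.
  weight 2: 1 codewords.
  weight 3: 1 codewords.
Minimum distance d = smallest w > 0 with A_w > 0 = 1.
Sanity: Σ A_w = 4 = 2^2 = 4 ✓.


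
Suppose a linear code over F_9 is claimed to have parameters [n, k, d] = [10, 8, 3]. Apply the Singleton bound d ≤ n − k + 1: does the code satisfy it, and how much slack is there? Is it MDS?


Singleton RHS = n − k + 1 = 3, slack = 0, bound satisfied, MDS.

Singleton bound: d ≤ n − k + 1.
Here n = 10, k = 8, so n − k + 1 = 3.
Given d = 3, check d ≤ 3: YES.
Slack = (n − k + 1) − d = 0.
The code is MDS (slack = 0).
Description: the claimed parameters are [10, 8, 3]_9; such a code would be MDS (meets Singleton bound).


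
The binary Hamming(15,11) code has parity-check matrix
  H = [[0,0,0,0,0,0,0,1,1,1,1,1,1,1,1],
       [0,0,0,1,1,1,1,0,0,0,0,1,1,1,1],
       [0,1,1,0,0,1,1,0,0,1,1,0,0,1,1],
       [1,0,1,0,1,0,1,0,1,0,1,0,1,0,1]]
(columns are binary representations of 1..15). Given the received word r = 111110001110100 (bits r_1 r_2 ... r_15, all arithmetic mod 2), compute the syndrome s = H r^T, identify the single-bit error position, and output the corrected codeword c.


s = (0, 1, 0, 0)^T, error position = 4, corrected codeword c = 111010001110100

Compute s = H r^T mod 2 one row at a time:
  s_1 = 0 + 1 + 1 + 1 + 0 + 1 + 0 + 0 = 4 ≡ 0 (mod 2).
  s_2 = 1 + 1 + 0 + 0 + 0 + 1 + 0 + 0 = 3 ≡ 1 (mod 2).
  s_3 = 1 + 1 + 0 + 0 + 1 + 1 + 0 + 0 = 4 ≡ 0 (mod 2).
  s_4 = 1 + 1 + 1 + 0 + 1 + 1 + 1 + 0 = 6 ≡ 0 (mod 2).
s = (0, 1, 0, 0)^T — this equals column 4 of H (binary 0100), so error is at position 4.
Correct: flip bit 4 of r = 111110001110100 to get c = 111010001110100.


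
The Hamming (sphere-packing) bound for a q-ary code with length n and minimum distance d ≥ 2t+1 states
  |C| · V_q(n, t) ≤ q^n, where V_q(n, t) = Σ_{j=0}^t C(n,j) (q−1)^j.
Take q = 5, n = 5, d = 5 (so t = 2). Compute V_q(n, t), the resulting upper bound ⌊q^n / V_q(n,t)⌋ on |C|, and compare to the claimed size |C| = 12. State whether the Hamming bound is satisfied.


V_q(n, t) = 181, q^n = 3125, Hamming bound = 17, |C| = 12 ≤ bound (satisfied).

Step 1: Compute V_q(n, t) = Σ_{j=0}^2 C(n, j) (q−1)^j.
  j = 0: C(5,0)·(4)^0 = 1·1 = 1.
  j = 1: C(5,1)·(4)^1 = 5·4 = 20.
  j = 2: C(5,2)·(4)^2 = 10·16 = 160.
  V_q(n, t) = 1 + 20 + 160 = 181.
Step 2: q^n = 5^5 = 3125.
Step 3: Hamming bound ⌊q^n / V_q(n,t)⌋ = ⌊3125/181⌋ = 17.
Step 4: Compare |C| = 12 to 17: satisfied.
The claimed |C| lies below the Hamming bound.


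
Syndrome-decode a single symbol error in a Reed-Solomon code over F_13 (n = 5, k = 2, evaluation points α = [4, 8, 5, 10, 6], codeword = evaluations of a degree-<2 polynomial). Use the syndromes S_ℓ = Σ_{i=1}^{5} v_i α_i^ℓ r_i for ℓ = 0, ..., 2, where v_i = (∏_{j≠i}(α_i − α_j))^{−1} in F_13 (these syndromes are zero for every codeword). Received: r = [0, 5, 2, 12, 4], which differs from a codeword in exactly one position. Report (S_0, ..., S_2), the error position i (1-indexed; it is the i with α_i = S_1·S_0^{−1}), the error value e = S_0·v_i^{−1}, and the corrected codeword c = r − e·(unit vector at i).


S = (9, 7, 4), error at position 2, error magnitude e = 10, c = [0, 8, 2, 12, 4].

Step 1: column multipliers v_i = (∏_{j≠i}(α_i − α_j))^{−1} mod 13.
  i = 1 (α = 4): (4−8)(4−5)(4−10)(4−6) = (−4)·(−1)·(−6)·(−2) = 48 ≡ 9, so v_1 = 9^{−1} = 3 (mod 13).
  i = 2 (α = 8): (8−4)(8−5)(8−10)(8−6) = 4·3·(−2)·2 = −48 ≡ 4, so v_2 = 4^{−1} = 10 (mod 13).
  i = 3 (α = 5): (5−4)(5−8)(5−10)(5−6) = 1·(−3)·(−5)·(−1) = −15 ≡ 11, so v_3 = 11^{−1} = 6 (mod 13).
  i = 4 (α = 10): (10−4)(10−8)(10−5)(10−6) = 6·2·5·4 = 240 ≡ 6, so v_4 = 6^{−1} = 11 (mod 13).
  i = 5 (α = 6): (6−4)(6−8)(6−5)(6−10) = 2·(−2)·1·(−4) = 16 ≡ 3, so v_5 = 3^{−1} = 9 (mod 13).
  v = [3, 10, 6, 11, 9].
Step 2: syndromes of r = [0, 5, 2, 12, 4] (all sums mod 13).
  S_0 = Σ v_i r_i = 3·0 + 10·5 + 6·2 + 11·12 + 9·4 = 230 ≡ 9.
  S_1 = Σ v_i α_i r_i = 3·4·0 + 10·8·5 + 6·5·2 + 11·10·12 + 9·6·4 = 1996 ≡ 7.
  α_i^2 mod 13 = [3, 12, 12, 9, 10].
  S_2 = Σ v_i α_i^2 r_i = 3·3·0 + 10·12·5 + 6·12·2 + 11·9·12 + 9·10·4 = 2292 ≡ 4.
  S = (9, 7, 4) ≠ 0, so r is not a codeword (an error is present).
Step 3: locate the error. For a single error e at position i, S_ℓ = v_i·e·α_i^ℓ, so α_err = S_1/S_0.
  S_0^{−1} = 9^{−1} = 3 (mod 13), so α_err = 7·3 = 21 ≡ 8 = α_2. Error position i = 2.
  Consistency check: S_2/S_1 = 4·2 = 8 ≡ 8 = α_err ✓ (single-error assumption holds).
Step 4: error magnitude e = S_0/v_2 = S_0·∏_{j≠2}(α_2 − α_j) = 9·4 = 36 ≡ 10 (mod 13).
Step 5: correct position 2: c_2 = r_2 − e = 5 − 10 ≡ 8 (mod 13). Hence c = [0, 8, 2, 12, 4].
  Check: interpolating c through the α_i gives m(x) = 5 + 2·x (degree < 2) with m(α_i) = c_i for every i, so c is indeed a codeword.


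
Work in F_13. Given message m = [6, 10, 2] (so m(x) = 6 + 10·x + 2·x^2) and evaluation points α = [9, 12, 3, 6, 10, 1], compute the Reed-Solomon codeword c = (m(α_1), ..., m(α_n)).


c = [11, 11, 2, 8, 7, 5]

Message polynomial: m(x) = 6 + 10·x + 2·x^2 (mod 13).
For each evaluation point α_i, compute m(α_i) mod 13:
  α_1 = 9: Horner steps 2 → 2 → 11, so m(9) = 11.
  α_2 = 12: Horner steps 2 → 8 → 11, so m(12) = 11.
  α_3 = 3: Horner steps 2 → 3 → 2, so m(3) = 2.
  α_4 = 6: Horner steps 2 → 9 → 8, so m(6) = 8.
  α_5 = 10: Horner steps 2 → 4 → 7, so m(10) = 7.
  α_6 = 1: Horner steps 2 → 12 → 5, so m(1) = 5.
Codeword c = [11, 11, 2, 8, 7, 5] ∈ F_13^6.


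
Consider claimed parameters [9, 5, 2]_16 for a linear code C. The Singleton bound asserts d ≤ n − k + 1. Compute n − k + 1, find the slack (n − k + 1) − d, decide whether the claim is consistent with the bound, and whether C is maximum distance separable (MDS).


Singleton RHS = n − k + 1 = 5, slack = 3, bound satisfied, not MDS.

Singleton bound: d ≤ n − k + 1.
Here n = 9, k = 5, so n − k + 1 = 5.
Given d = 2, check d ≤ 5: YES.
Slack = (n − k + 1) − d = 3.
The code is NOT MDS (slack = 3 > 0).
Description: the claimed parameters are [9, 5, 2]_16; such a code would be non-MDS.


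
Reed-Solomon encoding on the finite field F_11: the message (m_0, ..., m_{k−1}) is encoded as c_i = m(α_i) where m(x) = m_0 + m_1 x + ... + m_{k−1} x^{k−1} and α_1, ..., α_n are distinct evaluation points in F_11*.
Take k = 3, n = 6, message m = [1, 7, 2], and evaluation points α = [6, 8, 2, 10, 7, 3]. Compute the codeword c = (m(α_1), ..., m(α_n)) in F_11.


c = [5, 9, 1, 7, 5, 7]

Message polynomial: m(x) = 1 + 7·x + 2·x^2 (mod 11).
For each evaluation point α_i, compute m(α_i) mod 11:
  α_1 = 6: Horner steps 2 → 8 → 5, so m(6) = 5.
  α_2 = 8: Horner steps 2 → 1 → 9, so m(8) = 9.
  α_3 = 2: Horner steps 2 → 0 → 1, so m(2) = 1.
  α_4 = 10: Horner steps 2 → 5 → 7, so m(10) = 7.
  α_5 = 7: Horner steps 2 → 10 → 5, so m(7) = 5.
  α_6 = 3: Horner steps 2 → 2 → 7, so m(3) = 7.
Codeword c = [5, 9, 1, 7, 5, 7] ∈ F_11^6.


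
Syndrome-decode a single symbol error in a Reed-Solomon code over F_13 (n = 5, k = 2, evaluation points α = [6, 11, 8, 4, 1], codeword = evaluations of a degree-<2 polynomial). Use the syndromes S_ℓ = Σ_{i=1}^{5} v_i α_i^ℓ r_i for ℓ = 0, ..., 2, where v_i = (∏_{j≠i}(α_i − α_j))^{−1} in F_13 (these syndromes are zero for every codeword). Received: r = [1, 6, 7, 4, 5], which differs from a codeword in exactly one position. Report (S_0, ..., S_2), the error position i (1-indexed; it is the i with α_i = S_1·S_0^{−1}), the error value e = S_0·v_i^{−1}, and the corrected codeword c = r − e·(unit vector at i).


S = (6, 10, 8), error at position 1, error magnitude e = 2, c = [12, 6, 7, 4, 5].

Step 1: column multipliers v_i = (∏_{j≠i}(α_i − α_j))^{−1} mod 13.
  i = 1 (α = 6): (6−11)(6−8)(6−4)(6−1) = (−5)·(−2)·2·5 = 100 ≡ 9, so v_1 = 9^{−1} = 3 (mod 13).
  i = 2 (α = 11): (11−6)(11−8)(11−4)(11−1) = 5·3·7·10 = 1050 ≡ 10, so v_2 = 10^{−1} = 4 (mod 13).
  i = 3 (α = 8): (8−6)(8−11)(8−4)(8−1) = 2·(−3)·4·7 = −168 ≡ 1, so v_3 = 1^{−1} = 1 (mod 13).
  i = 4 (α = 4): (4−6)(4−11)(4−8)(4−1) = (−2)·(−7)·(−4)·3 = −168 ≡ 1, so v_4 = 1^{−1} = 1 (mod 13).
  i = 5 (α = 1): (1−6)(1−11)(1−8)(1−4) = (−5)·(−10)·(−7)·(−3) = 1050 ≡ 10, so v_5 = 10^{−1} = 4 (mod 13).
  v = [3, 4, 1, 1, 4].
Step 2: syndromes of r = [1, 6, 7, 4, 5] (all sums mod 13).
  S_0 = Σ v_i r_i = 3·1 + 4·6 + 1·7 + 1·4 + 4·5 = 58 ≡ 6.
  S_1 = Σ v_i α_i r_i = 3·6·1 + 4·11·6 + 1·8·7 + 1·4·4 + 4·1·5 = 374 ≡ 10.
  α_i^2 mod 13 = [10, 4, 12, 3, 1].
  S_2 = Σ v_i α_i^2 r_i = 3·10·1 + 4·4·6 + 1·12·7 + 1·3·4 + 4·1·5 = 242 ≡ 8.
  S = (6, 10, 8) ≠ 0, so r is not a codeword (an error is present).
Step 3: locate the error. For a single error e at position i, S_ℓ = v_i·e·α_i^ℓ, so α_err = S_1/S_0.
  S_0^{−1} = 6^{−1} = 11 (mod 13), so α_err = 10·11 = 110 ≡ 6 = α_1. Error position i = 1.
  Consistency check: S_2/S_1 = 8·4 = 32 ≡ 6 = α_err ✓ (single-error assumption holds).
Step 4: error magnitude e = S_0/v_1 = S_0·∏_{j≠1}(α_1 − α_j) = 6·9 = 54 ≡ 2 (mod 13).
Step 5: correct position 1: c_1 = r_1 − e = 1 − 2 ≡ 12 (mod 13). Hence c = [12, 6, 7, 4, 5].
  Check: interpolating c through the α_i gives m(x) = 1 + 4·x (degree < 2) with m(α_i) = c_i for every i, so c is indeed a codeword.


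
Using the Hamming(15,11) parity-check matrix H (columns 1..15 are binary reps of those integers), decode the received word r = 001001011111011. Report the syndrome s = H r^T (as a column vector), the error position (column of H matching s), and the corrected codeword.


s = (1, 0, 0, 0)^T, error position = 8, corrected codeword c = 001001001111011

Compute s = H r^T mod 2 one row at a time:
  s_1 = 1 + 1 + 1 + 1 + 1 + 0 + 1 + 1 = 7 ≡ 1 (mod 2).
  s_2 = 0 + 0 + 1 + 0 + 1 + 0 + 1 + 1 = 4 ≡ 0 (mod 2).
  s_3 = 0 + 1 + 1 + 0 + 1 + 1 + 1 + 1 = 6 ≡ 0 (mod 2).
  s_4 = 0 + 1 + 0 + 0 + 1 + 1 + 0 + 1 = 4 ≡ 0 (mod 2).
s = (1, 0, 0, 0)^T — this equals column 8 of H (binary 1000), so error is at position 8.
Correct: flip bit 8 of r = 001001011111011 to get c = 001001001111011.


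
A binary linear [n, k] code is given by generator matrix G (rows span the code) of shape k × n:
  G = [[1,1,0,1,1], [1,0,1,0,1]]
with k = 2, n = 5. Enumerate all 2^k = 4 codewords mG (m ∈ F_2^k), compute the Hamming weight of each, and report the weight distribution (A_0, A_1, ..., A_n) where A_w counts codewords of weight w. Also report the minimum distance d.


Weight distribution: A_0 = 1, A_3 = 2, A_4 = 1. Minimum distance d = 3.

Enumerate all 2^2 = 4 messages m ∈ F_2^2.
For each, compute codeword c = mG in F_2^5, then tally its weight.
  m = 00 → c = 00000, weight = 0.
  m = 10 → c = 11011, weight = 4.
  m = 01 → c = 10101, weight = 3.
  m = 11 → c = 01110, weight = 3.
Tally weights:
  weight 0: 1 codewords.
  weight 3: 2 codewords.
  weight 4: 1 codewords.
Minimum distance d = smallest w > 0 with A_w > 0 = 3.
Sanity: Σ A_w = 4 = 2^2 = 4 ✓.


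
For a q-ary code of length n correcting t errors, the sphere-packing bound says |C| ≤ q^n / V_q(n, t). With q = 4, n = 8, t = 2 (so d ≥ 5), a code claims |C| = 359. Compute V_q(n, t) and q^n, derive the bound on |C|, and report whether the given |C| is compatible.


V_q(n, t) = 277, q^n = 65536, Hamming bound = 236, |C| = 359 > bound (violated).

Step 1: Compute V_q(n, t) = Σ_{j=0}^2 C(n, j) (q−1)^j.
  j = 0: C(8,0)·(3)^0 = 1·1 = 1.
  j = 1: C(8,1)·(3)^1 = 8·3 = 24.
  j = 2: C(8,2)·(3)^2 = 28·9 = 252.
  V_q(n, t) = 1 + 24 + 252 = 277.
Step 2: q^n = 4^8 = 65536.
Step 3: Hamming bound ⌊q^n / V_q(n,t)⌋ = ⌊65536/277⌋ = 236.
Step 4: Compare |C| = 359 to 236: violated.
The claimed |C| lies above the Hamming bound, so no 4-ary code of length 8 with d ≥ 5 can have 359 codewords.


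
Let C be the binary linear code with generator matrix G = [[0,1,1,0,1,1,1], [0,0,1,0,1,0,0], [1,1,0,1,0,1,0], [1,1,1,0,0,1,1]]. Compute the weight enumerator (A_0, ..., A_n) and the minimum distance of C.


Weight distribution: A_0 = 1, A_2 = 3, A_3 = 4, A_4 = 3, A_5 = 4, A_6 = 1. Minimum distance d = 2.

Enumerate all 2^4 = 16 messages m ∈ F_2^4.
For each, compute codeword c = mG in F_2^7, then tally its weight.
  m = 0000 → c = 0000000, weight = 0.
  m = 1000 → c = 0110111, weight = 5.
  m = 0100 → c = 0010100, weight = 2.
  m = 1100 → c = 0100011, weight = 3.
  m = 0010 → c = 1101010, weight = 4.
  m = 1010 → c = 1011101, weight = 5.
  m = 0110 → c = 1111110, weight = 6.
  m = 1110 → c = 1001001, weight = 3.
  m = 0001 → c = 1110011, weight = 5.
  m = 1001 → c = 1000100, weight = 2.
  m = 0101 → c = 1100111, weight = 5.
  m = 1101 → c = 1010000, weight = 2.
  m = 0011 → c = 0011001, weight = 3.
  m = 1011 → c = 0101110, weight = 4.
  m = 0111 → c = 0001101, weight = 3.
  m = 1111 → c = 0111010, weight = 4.
Tally weights:
  weight 0: 1 codewords.
  weight 2: 3 codewords.
  weight 3: 4 codewords.
  weight 4: 3 codewords.
  weight 5: 4 codewords.
  weight 6: 1 codewords.
Minimum distance d = smallest w > 0 with A_w > 0 = 2.
Sanity: Σ A_w = 16 = 2^4 = 16 ✓.


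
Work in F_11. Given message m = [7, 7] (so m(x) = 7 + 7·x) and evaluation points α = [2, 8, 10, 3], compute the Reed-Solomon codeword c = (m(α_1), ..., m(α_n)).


c = [10, 8, 0, 6]

Message polynomial: m(x) = 7 + 7·x (mod 11).
For each evaluation point α_i, compute m(α_i) mod 11:
  α_1 = 2: Horner steps 7 → 10, so m(2) = 10.
  α_2 = 8: Horner steps 7 → 8, so m(8) = 8.
  α_3 = 10: Horner steps 7 → 0, so m(10) = 0.
  α_4 = 3: Horner steps 7 → 6, so m(3) = 6.
Codeword c = [10, 8, 0, 6] ∈ F_11^4.


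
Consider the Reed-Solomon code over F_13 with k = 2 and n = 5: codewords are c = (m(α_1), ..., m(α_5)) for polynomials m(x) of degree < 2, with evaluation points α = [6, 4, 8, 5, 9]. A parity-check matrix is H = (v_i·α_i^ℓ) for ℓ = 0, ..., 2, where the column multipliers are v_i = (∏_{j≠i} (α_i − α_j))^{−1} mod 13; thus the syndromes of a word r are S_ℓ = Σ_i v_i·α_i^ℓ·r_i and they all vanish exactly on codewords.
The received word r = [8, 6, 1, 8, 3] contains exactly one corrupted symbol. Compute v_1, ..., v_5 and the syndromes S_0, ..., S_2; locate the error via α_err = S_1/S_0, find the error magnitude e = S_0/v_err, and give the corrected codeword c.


S = (2, 12, 7), error at position 1, error magnitude e = 11, c = [10, 6, 1, 8, 3].

Step 1: column multipliers v_i = (∏_{j≠i}(α_i − α_j))^{−1} mod 13.
  i = 1 (α = 6): (6−4)(6−8)(6−5)(6−9) = 2·(−2)·1·(−3) = 12 ≡ 12, so v_1 = 12^{−1} = 12 (mod 13).
  i = 2 (α = 4): (4−6)(4−8)(4−5)(4−9) = (−2)·(−4)·(−1)·(−5) = 40 ≡ 1, so v_2 = 1^{−1} = 1 (mod 13).
  i = 3 (α = 8): (8−6)(8−4)(8−5)(8−9) = 2·4·3·(−1) = −24 ≡ 2, so v_3 = 2^{−1} = 7 (mod 13).
  i = 4 (α = 5): (5−6)(5−4)(5−8)(5−9) = (−1)·1·(−3)·(−4) = −12 ≡ 1, so v_4 = 1^{−1} = 1 (mod 13).
  i = 5 (α = 9): (9−6)(9−4)(9−8)(9−5) = 3·5·1·4 = 60 ≡ 8, so v_5 = 8^{−1} = 5 (mod 13).
  v = [12, 1, 7, 1, 5].
Step 2: syndromes of r = [8, 6, 1, 8, 3] (all sums mod 13).
  S_0 = Σ v_i r_i = 12·8 + 1·6 + 7·1 + 1·8 + 5·3 = 132 ≡ 2.
  S_1 = Σ v_i α_i r_i = 12·6·8 + 1·4·6 + 7·8·1 + 1·5·8 + 5·9·3 = 831 ≡ 12.
  α_i^2 mod 13 = [10, 3, 12, 12, 3].
  S_2 = Σ v_i α_i^2 r_i = 12·10·8 + 1·3·6 + 7·12·1 + 1·12·8 + 5·3·3 = 1203 ≡ 7.
  S = (2, 12, 7) ≠ 0, so r is not a codeword (an error is present).
Step 3: locate the error. For a single error e at position i, S_ℓ = v_i·e·α_i^ℓ, so α_err = S_1/S_0.
  S_0^{−1} = 2^{−1} = 7 (mod 13), so α_err = 12·7 = 84 ≡ 6 = α_1. Error position i = 1.
  Consistency check: S_2/S_1 = 7·12 = 84 ≡ 6 = α_err ✓ (single-error assumption holds).
Step 4: error magnitude e = S_0/v_1 = S_0·∏_{j≠1}(α_1 − α_j) = 2·12 = 24 ≡ 11 (mod 13).
Step 5: correct position 1: c_1 = r_1 − e = 8 − 11 ≡ 10 (mod 13). Hence c = [10, 6, 1, 8, 3].
  Check: interpolating c through the α_i gives m(x) = 11 + 2·x (degree < 2) with m(α_i) = c_i for every i, so c is indeed a codeword.


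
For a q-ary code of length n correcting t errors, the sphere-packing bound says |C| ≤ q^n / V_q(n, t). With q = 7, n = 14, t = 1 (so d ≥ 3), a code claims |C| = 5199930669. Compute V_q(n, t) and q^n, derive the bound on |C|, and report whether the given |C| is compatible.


V_q(n, t) = 85, q^n = 678223072849, Hamming bound = 7979094974, |C| = 5199930669 ≤ bound (satisfied).

Step 1: Compute V_q(n, t) = Σ_{j=0}^1 C(n, j) (q−1)^j.
  j = 0: C(14,0)·(6)^0 = 1·1 = 1.
  j = 1: C(14,1)·(6)^1 = 14·6 = 84.
  V_q(n, t) = 1 + 84 = 85.
Step 2: q^n = 7^14 = 678223072849.
Step 3: Hamming bound ⌊q^n / V_q(n,t)⌋ = ⌊678223072849/85⌋ = 7979094974.
Step 4: Compare |C| = 5199930669 to 7979094974: satisfied.
The claimed |C| lies below the Hamming bound.


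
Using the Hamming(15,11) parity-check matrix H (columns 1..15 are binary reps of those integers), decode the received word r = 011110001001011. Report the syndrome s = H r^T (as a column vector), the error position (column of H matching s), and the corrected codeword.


s = (0, 1, 0, 0)^T, error position = 4, corrected codeword c = 011010001001011

Compute s = H r^T mod 2 one row at a time:
  s_1 = 0 + 1 + 0 + 0 + 1 + 0 + 1 + 1 = 4 ≡ 0 (mod 2).
  s_2 = 1 + 1 + 0 + 0 + 1 + 0 + 1 + 1 = 5 ≡ 1 (mod 2).
  s_3 = 1 + 1 + 0 + 0 + 0 + 0 + 1 + 1 = 4 ≡ 0 (mod 2).
  s_4 = 0 + 1 + 1 + 0 + 1 + 0 + 0 + 1 = 4 ≡ 0 (mod 2).
s = (0, 1, 0, 0)^T — this equals column 4 of H (binary 0100), so error is at position 4.
Correct: flip bit 4 of r = 011110001001011 to get c = 011010001001011.


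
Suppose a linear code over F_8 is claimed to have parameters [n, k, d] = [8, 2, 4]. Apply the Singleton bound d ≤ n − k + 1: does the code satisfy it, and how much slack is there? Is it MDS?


Singleton RHS = n − k + 1 = 7, slack = 3, bound satisfied, not MDS.

Singleton bound: d ≤ n − k + 1.
Here n = 8, k = 2, so n − k + 1 = 7.
Given d = 4, check d ≤ 7: YES.
Slack = (n − k + 1) − d = 3.
The code is NOT MDS (slack = 3 > 0).
Description: the claimed parameters are [8, 2, 4]_8; such a code would be non-MDS.


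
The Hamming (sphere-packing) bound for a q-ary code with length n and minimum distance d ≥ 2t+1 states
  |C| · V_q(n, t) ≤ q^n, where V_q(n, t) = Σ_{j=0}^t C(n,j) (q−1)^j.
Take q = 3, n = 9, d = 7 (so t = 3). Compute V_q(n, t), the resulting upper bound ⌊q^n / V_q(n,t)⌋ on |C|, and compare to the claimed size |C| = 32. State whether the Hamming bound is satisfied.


V_q(n, t) = 835, q^n = 19683, Hamming bound = 23, |C| = 32 > bound (violated).

Step 1: Compute V_q(n, t) = Σ_{j=0}^3 C(n, j) (q−1)^j.
  j = 0: C(9,0)·(2)^0 = 1·1 = 1.
  j = 1: C(9,1)·(2)^1 = 9·2 = 18.
  j = 2: C(9,2)·(2)^2 = 36·4 = 144.
  j = 3: C(9,3)·(2)^3 = 84·8 = 672.
  V_q(n, t) = 1 + 18 + 144 + 672 = 835.
Step 2: q^n = 3^9 = 19683.
Step 3: Hamming bound ⌊q^n / V_q(n,t)⌋ = ⌊19683/835⌋ = 23.
Step 4: Compare |C| = 32 to 23: violated.
The claimed |C| lies above the Hamming bound, so no 3-ary code of length 9 with d ≥ 7 can have 32 codewords.


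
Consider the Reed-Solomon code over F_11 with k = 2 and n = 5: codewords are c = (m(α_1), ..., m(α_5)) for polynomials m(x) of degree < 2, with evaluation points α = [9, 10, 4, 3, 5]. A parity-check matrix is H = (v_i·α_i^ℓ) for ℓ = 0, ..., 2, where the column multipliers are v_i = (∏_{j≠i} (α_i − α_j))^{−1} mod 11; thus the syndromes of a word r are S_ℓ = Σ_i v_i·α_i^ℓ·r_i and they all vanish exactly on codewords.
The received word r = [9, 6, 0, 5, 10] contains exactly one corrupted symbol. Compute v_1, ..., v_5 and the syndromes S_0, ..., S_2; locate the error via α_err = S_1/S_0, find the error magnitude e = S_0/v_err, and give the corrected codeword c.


S = (3, 1, 4), error at position 3, error magnitude e = 9, c = [9, 6, 2, 5, 10].

Step 1: column multipliers v_i = (∏_{j≠i}(α_i − α_j))^{−1} mod 11.
  i = 1 (α = 9): (9−10)(9−4)(9−3)(9−5) = (−1)·5·6·4 = −120 ≡ 1, so v_1 = 1^{−1} = 1 (mod 11).
  i = 2 (α = 10): (10−9)(10−4)(10−3)(10−5) = 1·6·7·5 = 210 ≡ 1, so v_2 = 1^{−1} = 1 (mod 11).
  i = 3 (α = 4): (4−9)(4−10)(4−3)(4−5) = (−5)·(−6)·1·(−1) = −30 ≡ 3, so v_3 = 3^{−1} = 4 (mod 11).
  i = 4 (α = 3): (3−9)(3−10)(3−4)(3−5) = (−6)·(−7)·(−1)·(−2) = 84 ≡ 7, so v_4 = 7^{−1} = 8 (mod 11).
  i = 5 (α = 5): (5−9)(5−10)(5−4)(5−3) = (−4)·(−5)·1·2 = 40 ≡ 7, so v_5 = 7^{−1} = 8 (mod 11).
  v = [1, 1, 4, 8, 8].
Step 2: syndromes of r = [9, 6, 0, 5, 10] (all sums mod 11).
  S_0 = Σ v_i r_i = 1·9 + 1·6 + 4·0 + 8·5 + 8·10 = 135 ≡ 3.
  S_1 = Σ v_i α_i r_i = 1·9·9 + 1·10·6 + 4·4·0 + 8·3·5 + 8·5·10 = 661 ≡ 1.
  α_i^2 mod 11 = [4, 1, 5, 9, 3].
  S_2 = Σ v_i α_i^2 r_i = 1·4·9 + 1·1·6 + 4·5·0 + 8·9·5 + 8·3·10 = 642 ≡ 4.
  S = (3, 1, 4) ≠ 0, so r is not a codeword (an error is present).
Step 3: locate the error. For a single error e at position i, S_ℓ = v_i·e·α_i^ℓ, so α_err = S_1/S_0.
  S_0^{−1} = 3^{−1} = 4 (mod 11), so α_err = 1·4 = 4 ≡ 4 = α_3. Error position i = 3.
  Consistency check: S_2/S_1 = 4·1 = 4 ≡ 4 = α_err ✓ (single-error assumption holds).
Step 4: error magnitude e = S_0/v_3 = S_0·∏_{j≠3}(α_3 − α_j) = 3·3 = 9 ≡ 9 (mod 11).
Step 5: correct position 3: c_3 = r_3 − e = 0 − 9 ≡ 2 (mod 11). Hence c = [9, 6, 2, 5, 10].
  Check: interpolating c through the α_i gives m(x) = 3 + 8·x (degree < 2) with m(α_i) = c_i for every i, so c is indeed a codeword.


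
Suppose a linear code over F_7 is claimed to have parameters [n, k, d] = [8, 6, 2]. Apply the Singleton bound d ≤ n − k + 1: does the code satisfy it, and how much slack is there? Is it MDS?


Singleton RHS = n − k + 1 = 3, slack = 1, bound satisfied, not MDS.

Singleton bound: d ≤ n − k + 1.
Here n = 8, k = 6, so n − k + 1 = 3.
Given d = 2, check d ≤ 3: YES.
Slack = (n − k + 1) − d = 1.
The code is NOT MDS (slack = 1 > 0).
Description: the claimed parameters are [8, 6, 2]_7; such a code would be non-MDS.


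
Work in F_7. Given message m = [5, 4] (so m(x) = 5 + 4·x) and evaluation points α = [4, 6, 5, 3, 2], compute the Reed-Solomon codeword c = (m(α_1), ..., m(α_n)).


c = [0, 1, 4, 3, 6]

Message polynomial: m(x) = 5 + 4·x (mod 7).
For each evaluation point α_i, compute m(α_i) mod 7:
  α_1 = 4: Horner steps 4 → 0, so m(4) = 0.
  α_2 = 6: Horner steps 4 → 1, so m(6) = 1.
  α_3 = 5: Horner steps 4 → 4, so m(5) = 4.
  α_4 = 3: Horner steps 4 → 3, so m(3) = 3.
  α_5 = 2: Horner steps 4 → 6, so m(2) = 6.
Codeword c = [0, 1, 4, 3, 6] ∈ F_7^5.


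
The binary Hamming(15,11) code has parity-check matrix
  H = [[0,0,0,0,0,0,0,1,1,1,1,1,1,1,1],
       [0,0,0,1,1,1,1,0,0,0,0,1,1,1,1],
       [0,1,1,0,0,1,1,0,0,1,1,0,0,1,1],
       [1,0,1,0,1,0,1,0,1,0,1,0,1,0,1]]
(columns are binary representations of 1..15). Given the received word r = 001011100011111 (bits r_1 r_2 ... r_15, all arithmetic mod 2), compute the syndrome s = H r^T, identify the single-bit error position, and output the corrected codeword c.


s = (1, 1, 0, 0)^T, error position = 12, corrected codeword c = 001011100010111

Compute s = H r^T mod 2 one row at a time:
  s_1 = 0 + 0 + 0 + 1 + 1 + 1 + 1 + 1 = 5 ≡ 1 (mod 2).
  s_2 = 0 + 1 + 1 + 1 + 1 + 1 + 1 + 1 = 7 ≡ 1 (mod 2).
  s_3 = 0 + 1 + 1 + 1 + 0 + 1 + 1 + 1 = 6 ≡ 0 (mod 2).
  s_4 = 0 + 1 + 1 + 1 + 0 + 1 + 1 + 1 = 6 ≡ 0 (mod 2).
s = (1, 1, 0, 0)^T — this equals column 12 of H (binary 1100), so error is at position 12.
Correct: flip bit 12 of r = 001011100011111 to get c = 001011100010111.


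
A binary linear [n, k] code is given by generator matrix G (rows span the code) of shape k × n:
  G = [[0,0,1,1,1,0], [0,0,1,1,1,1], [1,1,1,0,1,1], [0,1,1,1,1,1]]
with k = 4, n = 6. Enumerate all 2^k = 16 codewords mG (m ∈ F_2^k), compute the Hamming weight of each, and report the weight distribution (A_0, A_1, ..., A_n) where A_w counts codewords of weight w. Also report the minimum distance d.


Weight distribution: A_0 = 1, A_1 = 2, A_2 = 2, A_3 = 4, A_4 = 5, A_5 = 2. Minimum distance d = 1.

Enumerate all 2^4 = 16 messages m ∈ F_2^4.
For each, compute codeword c = mG in F_2^6, then tally its weight.
  m = 0000 → c = 000000, weight = 0.
  m = 1000 → c = 001110, weight = 3.
  m = 0100 → c = 001111, weight = 4.
  m = 1100 → c = 000001, weight = 1.
  m = 0010 → c = 111011, weight = 5.
  m = 1010 → c = 110101, weight = 4.
  m = 0110 → c = 110100, weight = 3.
  m = 1110 → c = 111010, weight = 4.
  m = 0001 → c = 011111, weight = 5.
  m = 1001 → c = 010001, weight = 2.
  m = 0101 → c = 010000, weight = 1.
  m = 1101 → c = 011110, weight = 4.
  m = 0011 → c = 100100, weight = 2.
  m = 1011 → c = 101010, weight = 3.
  m = 0111 → c = 101011, weight = 4.
  m = 1111 → c = 100101, weight = 3.
Tally weights:
  weight 0: 1 codewords.
  weight 1: 2 codewords.
  weight 2: 2 codewords.
  weight 3: 4 codewords.
  weight 4: 5 codewords.
  weight 5: 2 codewords.
Minimum distance d = smallest w > 0 with A_w > 0 = 1.
Sanity: Σ A_w = 16 = 2^4 = 16 ✓.


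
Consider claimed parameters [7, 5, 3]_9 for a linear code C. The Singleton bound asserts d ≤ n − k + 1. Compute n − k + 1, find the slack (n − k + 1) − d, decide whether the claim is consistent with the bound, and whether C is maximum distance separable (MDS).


Singleton RHS = n − k + 1 = 3, slack = 0, bound satisfied, MDS.

Singleton bound: d ≤ n − k + 1.
Here n = 7, k = 5, so n − k + 1 = 3.
Given d = 3, check d ≤ 3: YES.
Slack = (n − k + 1) − d = 0.
The code is MDS (slack = 0).
Description: the claimed parameters are [7, 5, 3]_9; such a code would be MDS (meets Singleton bound).
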